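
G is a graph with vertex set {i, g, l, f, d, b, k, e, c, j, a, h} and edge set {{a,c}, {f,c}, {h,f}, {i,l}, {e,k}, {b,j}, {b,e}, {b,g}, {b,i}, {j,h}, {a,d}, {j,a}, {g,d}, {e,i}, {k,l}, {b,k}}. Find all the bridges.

The edges on the cycle b-e-i-b are not bridges since each lies on that cycle.
Every edge lies on some cycle, so there are no bridges.

none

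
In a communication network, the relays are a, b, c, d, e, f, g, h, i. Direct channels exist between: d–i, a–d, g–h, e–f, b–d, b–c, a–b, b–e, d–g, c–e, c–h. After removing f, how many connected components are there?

With f gone, the remaining components are: {a, b, c, d, e, g, h, i}.
That is 1 component.

1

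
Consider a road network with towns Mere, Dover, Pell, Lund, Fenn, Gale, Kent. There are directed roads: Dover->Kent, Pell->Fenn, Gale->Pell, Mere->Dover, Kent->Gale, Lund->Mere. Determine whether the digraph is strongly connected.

There is no directed path from Pell to Kent, so the graph is not strongly connected.

No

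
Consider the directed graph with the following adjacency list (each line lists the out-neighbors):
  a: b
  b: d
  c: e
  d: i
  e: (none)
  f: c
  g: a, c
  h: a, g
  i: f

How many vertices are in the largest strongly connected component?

{d} is an SCC by itself.
{f} is an SCC by itself.
{e} is an SCC by itself.
{h} is an SCC by itself.
{a} is an SCC by itself.
(and 4 more singleton SCCs)
The largest has 1 vertex.

1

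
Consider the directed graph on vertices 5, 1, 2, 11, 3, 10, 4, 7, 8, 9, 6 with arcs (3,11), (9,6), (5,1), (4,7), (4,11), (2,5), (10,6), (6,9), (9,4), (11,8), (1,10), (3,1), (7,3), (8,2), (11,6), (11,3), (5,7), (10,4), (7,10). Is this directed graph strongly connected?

From 8 we can reach every vertex (1, 2, 3, 4, 5, 6, 7, 8, 9, 10, 11), and every vertex can reach 8 (1, 2, 3, 4, 5, 6, 7, 8, 9, 10, 11). So the whole graph is one strongly connected component.

Yes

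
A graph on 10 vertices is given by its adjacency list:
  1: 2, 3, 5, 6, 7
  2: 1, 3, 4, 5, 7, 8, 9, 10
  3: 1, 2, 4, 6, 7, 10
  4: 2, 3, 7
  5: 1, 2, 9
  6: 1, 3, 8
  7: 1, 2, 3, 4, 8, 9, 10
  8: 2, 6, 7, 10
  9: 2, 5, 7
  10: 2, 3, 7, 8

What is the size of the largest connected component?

Starting from 1 we can reach 1, 2, 3, 4, 5, 6, 7, 8, 9, 10. That is one component of size 10.
The largest has 10 vertices.

10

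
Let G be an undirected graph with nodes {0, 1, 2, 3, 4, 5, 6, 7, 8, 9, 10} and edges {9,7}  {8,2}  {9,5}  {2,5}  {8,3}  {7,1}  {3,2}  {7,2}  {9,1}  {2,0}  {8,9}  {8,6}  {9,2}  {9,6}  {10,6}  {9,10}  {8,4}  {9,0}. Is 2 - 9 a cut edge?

No

After removing 2 - 9, the path 2-8-9 still connects them, so the edge is not a bridge.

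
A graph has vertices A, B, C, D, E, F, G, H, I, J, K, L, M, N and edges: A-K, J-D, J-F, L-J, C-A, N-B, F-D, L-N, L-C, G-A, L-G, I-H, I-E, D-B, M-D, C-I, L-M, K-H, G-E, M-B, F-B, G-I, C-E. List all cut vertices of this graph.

L

Removing L increases the component count from 1 to 2, so L is a cut vertex.
By contrast removing J leaves 1 component; it is not a cut vertex. No other vertex is a cut vertex either.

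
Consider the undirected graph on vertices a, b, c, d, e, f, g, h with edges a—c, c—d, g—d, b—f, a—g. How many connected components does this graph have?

e is isolated — a component by itself.
h is isolated — a component by itself.
Starting from b we can reach b, f. That is one component of size 2.
Starting from a we can reach a, c, d, g. That is one component of size 4.
Total: 4 components.

4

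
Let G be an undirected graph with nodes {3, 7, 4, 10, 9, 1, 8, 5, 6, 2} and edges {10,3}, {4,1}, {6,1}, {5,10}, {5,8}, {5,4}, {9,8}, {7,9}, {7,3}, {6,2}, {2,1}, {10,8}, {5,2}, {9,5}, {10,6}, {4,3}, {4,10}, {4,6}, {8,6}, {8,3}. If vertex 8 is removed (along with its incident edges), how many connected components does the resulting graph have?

1

With 8 gone, the remaining components are: {1, 2, 3, 4, 5, 6, 7, 9, 10}.
That is 1 component.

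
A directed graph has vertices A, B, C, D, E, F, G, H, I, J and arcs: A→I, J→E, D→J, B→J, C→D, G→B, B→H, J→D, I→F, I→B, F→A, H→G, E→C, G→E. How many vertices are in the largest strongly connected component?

{C, D, E, J} are all mutually reachable — one SCC of size 4.
{B, G, H} are all mutually reachable — one SCC of size 3.
{A, F, I} are all mutually reachable — one SCC of size 3.
The largest has 4 vertices.

4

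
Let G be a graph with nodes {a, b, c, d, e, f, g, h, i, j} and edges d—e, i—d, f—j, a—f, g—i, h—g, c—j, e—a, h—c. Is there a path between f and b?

The component containing f is {a, c, d, e, f, g, h, i, j}, and b is not in it.

No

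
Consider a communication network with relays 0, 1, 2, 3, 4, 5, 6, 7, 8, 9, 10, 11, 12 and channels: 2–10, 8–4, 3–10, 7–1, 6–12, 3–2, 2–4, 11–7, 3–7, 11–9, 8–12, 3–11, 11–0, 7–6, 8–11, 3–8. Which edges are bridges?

The edges on the cycle 3-8-11-3 are not bridges since each lies on that cycle.
But removing 0–11 disconnects 0 from 11; removing 7–1 disconnects 7 from 1; removing 9–11 disconnects 9 from 11 — these are bridges.

0-11, 1-7, 11-9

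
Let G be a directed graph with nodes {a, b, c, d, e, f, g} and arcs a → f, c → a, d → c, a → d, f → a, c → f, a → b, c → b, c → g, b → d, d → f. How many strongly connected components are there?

3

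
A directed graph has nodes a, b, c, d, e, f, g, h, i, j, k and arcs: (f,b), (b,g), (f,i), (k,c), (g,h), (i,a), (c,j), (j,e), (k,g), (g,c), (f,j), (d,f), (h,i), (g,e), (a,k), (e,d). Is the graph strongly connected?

From f we can reach every vertex (a, b, c, d, e, f, g, h, i, j, k), and every vertex can reach f (a, b, c, d, e, f, g, h, i, j, k). So the whole graph is one strongly connected component.

Yes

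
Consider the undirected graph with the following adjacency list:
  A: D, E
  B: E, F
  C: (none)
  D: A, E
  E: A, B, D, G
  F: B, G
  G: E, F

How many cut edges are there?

0

The edges on the cycle E-D-A-E are not bridges since each lies on that cycle.
Every edge lies on some cycle, so there are no bridges.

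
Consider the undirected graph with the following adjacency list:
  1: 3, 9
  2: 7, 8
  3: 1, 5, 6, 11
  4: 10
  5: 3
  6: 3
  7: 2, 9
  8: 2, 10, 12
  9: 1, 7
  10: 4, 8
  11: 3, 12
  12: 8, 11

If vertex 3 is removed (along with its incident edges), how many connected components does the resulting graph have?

3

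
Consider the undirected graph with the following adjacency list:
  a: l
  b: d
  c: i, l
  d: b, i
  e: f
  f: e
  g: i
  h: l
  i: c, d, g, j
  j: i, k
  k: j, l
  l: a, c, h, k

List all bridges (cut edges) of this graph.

a-l, b-d, d-i, e-f, g-i, h-l

The edges on the cycle i-j-k-l-c-i are not bridges since each lies on that cycle.
But removing b-d disconnects b from d; removing g-i disconnects g from i; removing d-i disconnects d from i; removing a-l disconnects a from l — these are bridges.
In total 6 edges are bridges.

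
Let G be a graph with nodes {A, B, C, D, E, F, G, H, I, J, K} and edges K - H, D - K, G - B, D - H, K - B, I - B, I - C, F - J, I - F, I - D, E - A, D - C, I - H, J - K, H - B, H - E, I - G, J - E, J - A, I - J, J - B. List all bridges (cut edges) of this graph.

none

The edges on the cycle I-G-B-J-I are not bridges since each lies on that cycle.
Every edge lies on some cycle, so there are no bridges.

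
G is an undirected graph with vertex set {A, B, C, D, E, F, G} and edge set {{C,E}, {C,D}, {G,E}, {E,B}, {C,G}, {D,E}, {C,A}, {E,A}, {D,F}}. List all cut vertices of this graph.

D, E

Removing D increases the component count from 1 to 2, so D is a cut vertex.
Removing E increases the component count from 1 to 2, so E is a cut vertex.
By contrast removing A leaves 1 component; it is not a cut vertex. No other vertex is a cut vertex either.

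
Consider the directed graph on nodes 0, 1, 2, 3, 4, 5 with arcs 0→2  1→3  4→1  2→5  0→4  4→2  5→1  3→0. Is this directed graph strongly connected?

Yes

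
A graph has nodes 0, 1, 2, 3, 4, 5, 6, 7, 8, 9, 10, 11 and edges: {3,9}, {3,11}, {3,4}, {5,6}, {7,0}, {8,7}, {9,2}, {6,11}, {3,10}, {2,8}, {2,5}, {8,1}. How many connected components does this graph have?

Starting from 0 we can reach 0, 1, 2, 3, 4, 5, 6, 7, 8, 9, 10, 11. That is one component of size 12.
Total: 1 component.

1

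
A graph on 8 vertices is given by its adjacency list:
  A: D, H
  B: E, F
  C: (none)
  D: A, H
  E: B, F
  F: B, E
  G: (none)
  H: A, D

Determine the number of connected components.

4

G is isolated — a component by itself.
C is isolated — a component by itself.
Starting from B we can reach B, E, F. That is one component of size 3.
Starting from A we can reach A, D, H. That is one component of size 3.
Total: 4 components.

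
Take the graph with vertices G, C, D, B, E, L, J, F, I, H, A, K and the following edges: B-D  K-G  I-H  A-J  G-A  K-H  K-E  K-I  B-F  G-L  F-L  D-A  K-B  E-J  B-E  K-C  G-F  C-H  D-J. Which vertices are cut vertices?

Removing K increases the component count from 1 to 2, so K is a cut vertex.
By contrast removing G leaves 1 component; it is not a cut vertex. No other vertex is a cut vertex either.

K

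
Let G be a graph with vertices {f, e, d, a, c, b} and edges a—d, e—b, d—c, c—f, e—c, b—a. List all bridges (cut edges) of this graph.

c-f

The edges on the cycle e-b-a-d-c-e are not bridges since each lies on that cycle.
But removing c—f disconnects c from f — this is a bridge.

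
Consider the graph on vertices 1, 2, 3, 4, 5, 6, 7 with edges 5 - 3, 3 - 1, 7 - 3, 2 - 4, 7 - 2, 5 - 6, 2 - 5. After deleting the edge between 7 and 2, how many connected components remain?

1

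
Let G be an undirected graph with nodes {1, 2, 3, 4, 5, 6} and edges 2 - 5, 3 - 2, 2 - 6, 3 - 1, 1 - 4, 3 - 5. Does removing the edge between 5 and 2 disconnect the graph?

No

After removing 5 - 2, the path 5-3-2 still connects them, so the edge is not a bridge.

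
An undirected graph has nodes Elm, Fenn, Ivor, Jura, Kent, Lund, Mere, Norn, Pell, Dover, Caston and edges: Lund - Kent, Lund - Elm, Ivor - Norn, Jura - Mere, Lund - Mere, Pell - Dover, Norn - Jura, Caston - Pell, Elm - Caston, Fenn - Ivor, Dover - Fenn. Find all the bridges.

Kent-Lund

The edges on the cycle Lund-Elm-Caston-Pell-Dover-Fenn-Ivor-Norn-Jura-Mere-Lund are not bridges since each lies on that cycle.
But removing Lund - Kent disconnects Lund from Kent — this is a bridge.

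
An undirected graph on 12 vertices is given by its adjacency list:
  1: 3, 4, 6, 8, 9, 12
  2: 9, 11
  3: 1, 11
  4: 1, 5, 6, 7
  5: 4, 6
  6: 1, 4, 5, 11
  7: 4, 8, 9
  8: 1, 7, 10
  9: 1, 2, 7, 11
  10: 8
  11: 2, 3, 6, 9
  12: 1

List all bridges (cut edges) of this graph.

1-12, 10-8

The edges on the cycle 1-6-5-4-7-9-1 are not bridges since each lies on that cycle.
But removing 8-10 disconnects 8 from 10; removing 1-12 disconnects 1 from 12 — these are bridges.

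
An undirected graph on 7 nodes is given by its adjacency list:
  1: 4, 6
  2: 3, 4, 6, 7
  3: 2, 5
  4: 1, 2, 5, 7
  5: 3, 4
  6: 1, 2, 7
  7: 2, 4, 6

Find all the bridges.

none

The edges on the cycle 4-7-2-6-1-4 are not bridges since each lies on that cycle.
Every edge lies on some cycle, so there are no bridges.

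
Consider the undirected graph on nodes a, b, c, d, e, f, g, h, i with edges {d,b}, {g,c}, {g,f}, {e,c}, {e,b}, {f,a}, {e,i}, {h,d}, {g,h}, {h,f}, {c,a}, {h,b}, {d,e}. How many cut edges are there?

1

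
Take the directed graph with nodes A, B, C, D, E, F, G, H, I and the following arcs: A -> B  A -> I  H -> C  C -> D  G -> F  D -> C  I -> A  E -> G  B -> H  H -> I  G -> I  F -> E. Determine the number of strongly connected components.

{A, B, H, I} are all mutually reachable — one SCC of size 4.
{E, F, G} are all mutually reachable — one SCC of size 3.
{C, D} are all mutually reachable — one SCC of size 2.
That gives 3 strongly connected components.

3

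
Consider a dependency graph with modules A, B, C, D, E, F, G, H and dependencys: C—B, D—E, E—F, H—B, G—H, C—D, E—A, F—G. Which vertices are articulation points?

E

Removing E increases the component count from 1 to 2, so E is a cut vertex.
By contrast removing F leaves 1 component; it is not a cut vertex. No other vertex is a cut vertex either.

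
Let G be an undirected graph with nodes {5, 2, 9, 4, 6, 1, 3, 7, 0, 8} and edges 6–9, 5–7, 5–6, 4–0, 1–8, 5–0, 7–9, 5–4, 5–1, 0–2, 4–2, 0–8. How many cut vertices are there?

Removing 5 increases the component count from 2 to 3, so 5 is a cut vertex.
By contrast removing 9 leaves 2 components; it is not a cut vertex. No other vertex is a cut vertex either.

1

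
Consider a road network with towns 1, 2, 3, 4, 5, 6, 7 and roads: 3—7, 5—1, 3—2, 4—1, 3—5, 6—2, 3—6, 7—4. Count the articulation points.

Removing 3 increases the component count from 1 to 2, so 3 is a cut vertex.
By contrast removing 7 leaves 1 component; it is not a cut vertex. No other vertex is a cut vertex either.

1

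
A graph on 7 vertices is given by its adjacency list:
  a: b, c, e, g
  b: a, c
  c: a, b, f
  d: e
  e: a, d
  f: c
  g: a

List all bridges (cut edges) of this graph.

a-e, a-g, c-f, d-e

The edges on the cycle b-a-c-b are not bridges since each lies on that cycle.
But removing a-g disconnects a from g; removing c-f disconnects c from f; removing a-e disconnects a from e; removing e-d disconnects e from d — these are bridges.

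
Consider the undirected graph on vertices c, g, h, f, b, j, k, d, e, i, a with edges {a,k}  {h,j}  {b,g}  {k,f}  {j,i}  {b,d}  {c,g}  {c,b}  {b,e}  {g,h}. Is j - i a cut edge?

Yes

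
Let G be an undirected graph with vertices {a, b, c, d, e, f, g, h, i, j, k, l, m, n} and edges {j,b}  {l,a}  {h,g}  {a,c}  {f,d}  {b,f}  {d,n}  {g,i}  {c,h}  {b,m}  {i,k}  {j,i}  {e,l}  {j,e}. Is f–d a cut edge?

Yes

Removing f–d leaves no path between f and d: the component count goes from 1 to 2. So it is a bridge.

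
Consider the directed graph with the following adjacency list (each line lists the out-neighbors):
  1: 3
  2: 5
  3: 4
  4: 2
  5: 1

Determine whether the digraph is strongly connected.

Yes

From 3 we can reach every vertex (1, 2, 3, 4, 5), and every vertex can reach 3 (1, 2, 3, 4, 5). So the whole graph is one strongly connected component.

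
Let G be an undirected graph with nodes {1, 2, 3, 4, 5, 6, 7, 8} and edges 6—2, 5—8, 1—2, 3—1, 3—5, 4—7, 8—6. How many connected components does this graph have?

Starting from 4 we can reach 4, 7. That is one component of size 2.
Starting from 1 we can reach 1, 2, 3, 5, 6, 8. That is one component of size 6.
Total: 2 components.

2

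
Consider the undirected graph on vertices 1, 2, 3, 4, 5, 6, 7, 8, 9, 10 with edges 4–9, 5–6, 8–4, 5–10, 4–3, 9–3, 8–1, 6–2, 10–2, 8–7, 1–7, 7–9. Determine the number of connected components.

2

Starting from 2 we can reach 2, 5, 6, 10. That is one component of size 4.
Starting from 1 we can reach 1, 3, 4, 7, 8, 9. That is one component of size 6.
Total: 2 components.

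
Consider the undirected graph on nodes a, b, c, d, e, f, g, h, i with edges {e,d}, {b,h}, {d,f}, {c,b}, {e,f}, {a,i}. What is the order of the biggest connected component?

3

g is isolated — a component by itself.
Starting from a we can reach a, i. That is one component of size 2.
Starting from b we can reach b, c, h. That is one component of size 3.
Starting from d we can reach d, e, f. That is one component of size 3.
The largest has 3 vertices.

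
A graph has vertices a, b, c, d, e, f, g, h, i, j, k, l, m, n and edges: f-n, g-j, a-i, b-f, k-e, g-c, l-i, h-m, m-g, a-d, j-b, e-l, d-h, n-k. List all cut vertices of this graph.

Removing g increases the component count from 1 to 2, so g is a cut vertex.
By contrast removing l leaves 1 component; it is not a cut vertex. No other vertex is a cut vertex either.

g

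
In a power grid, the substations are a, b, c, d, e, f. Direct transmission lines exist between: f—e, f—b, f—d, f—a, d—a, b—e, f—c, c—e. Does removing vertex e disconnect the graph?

Deleting e leaves 1 component (was 1) (its neighbors b, c, f remain connected to each other), so e is not a cut vertex.

No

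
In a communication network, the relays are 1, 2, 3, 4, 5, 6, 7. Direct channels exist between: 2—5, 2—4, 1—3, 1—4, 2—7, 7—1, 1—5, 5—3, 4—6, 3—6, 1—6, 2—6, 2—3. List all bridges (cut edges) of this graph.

The edges on the cycle 2-7-1-3-5-2 are not bridges since each lies on that cycle.
Every edge lies on some cycle, so there are no bridges.

none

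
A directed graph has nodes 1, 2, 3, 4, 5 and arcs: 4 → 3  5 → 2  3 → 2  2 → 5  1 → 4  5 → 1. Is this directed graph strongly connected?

Yes

From 5 we can reach every vertex (1, 2, 3, 4, 5), and every vertex can reach 5 (1, 2, 3, 4, 5). So the whole graph is one strongly connected component.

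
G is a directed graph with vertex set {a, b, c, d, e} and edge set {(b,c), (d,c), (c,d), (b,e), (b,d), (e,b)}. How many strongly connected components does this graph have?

{b, e} are all mutually reachable — one SCC of size 2.
{c, d} are all mutually reachable — one SCC of size 2.
{a} is an SCC by itself.
That gives 3 strongly connected components.

3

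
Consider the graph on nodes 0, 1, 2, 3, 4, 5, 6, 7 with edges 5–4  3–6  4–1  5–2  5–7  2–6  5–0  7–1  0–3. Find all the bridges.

The edges on the cycle 5-0-3-6-2-5 are not bridges since each lies on that cycle.
Every edge lies on some cycle, so there are no bridges.

none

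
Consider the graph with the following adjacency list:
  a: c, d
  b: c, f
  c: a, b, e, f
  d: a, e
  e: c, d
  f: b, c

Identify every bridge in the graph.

The edges on the cycle c-f-b-c are not bridges since each lies on that cycle.
Every edge lies on some cycle, so there are no bridges.

none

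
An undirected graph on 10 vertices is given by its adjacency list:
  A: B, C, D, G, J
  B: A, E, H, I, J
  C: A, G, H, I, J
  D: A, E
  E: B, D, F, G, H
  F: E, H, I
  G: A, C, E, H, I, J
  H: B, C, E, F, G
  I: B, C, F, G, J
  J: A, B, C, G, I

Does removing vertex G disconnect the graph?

No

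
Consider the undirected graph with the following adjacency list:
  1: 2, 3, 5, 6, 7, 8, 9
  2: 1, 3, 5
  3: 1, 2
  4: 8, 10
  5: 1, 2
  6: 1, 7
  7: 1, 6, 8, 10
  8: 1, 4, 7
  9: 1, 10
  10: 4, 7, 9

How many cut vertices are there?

1

Removing 1 increases the component count from 1 to 2, so 1 is a cut vertex.
By contrast removing 2 leaves 1 component; it is not a cut vertex. No other vertex is a cut vertex either.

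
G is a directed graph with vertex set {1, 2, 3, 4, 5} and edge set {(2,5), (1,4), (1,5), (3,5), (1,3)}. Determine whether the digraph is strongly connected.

No

There is no directed path from 4 to 3, so the graph is not strongly connected.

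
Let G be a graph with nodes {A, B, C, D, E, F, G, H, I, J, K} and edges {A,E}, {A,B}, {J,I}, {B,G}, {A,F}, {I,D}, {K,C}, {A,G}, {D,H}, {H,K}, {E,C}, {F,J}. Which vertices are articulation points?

Removing A increases the component count from 1 to 2, so A is a cut vertex.
By contrast removing K leaves 1 component; it is not a cut vertex. No other vertex is a cut vertex either.

A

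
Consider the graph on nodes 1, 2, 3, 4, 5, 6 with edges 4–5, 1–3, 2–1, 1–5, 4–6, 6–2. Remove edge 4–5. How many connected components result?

1

4 and 5 are still connected via 4-6-2-1-5, so the component count stays at 1.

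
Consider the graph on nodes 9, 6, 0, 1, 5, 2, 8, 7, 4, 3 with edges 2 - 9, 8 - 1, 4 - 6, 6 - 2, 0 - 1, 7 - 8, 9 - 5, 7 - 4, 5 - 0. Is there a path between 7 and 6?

From 7 we can reach 0, 1, 2, 4, 5, 6, 7, 8, 9, which includes 6.

Yes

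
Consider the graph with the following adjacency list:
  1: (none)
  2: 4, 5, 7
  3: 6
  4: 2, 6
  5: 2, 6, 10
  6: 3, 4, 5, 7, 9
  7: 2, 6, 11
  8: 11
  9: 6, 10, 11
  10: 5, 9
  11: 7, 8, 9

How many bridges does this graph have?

2

The edges on the cycle 6-5-2-7-11-9-6 are not bridges since each lies on that cycle.
But removing 6-3 disconnects 6 from 3; removing 8-11 disconnects 8 from 11 — these are bridges.
That makes 2 bridges.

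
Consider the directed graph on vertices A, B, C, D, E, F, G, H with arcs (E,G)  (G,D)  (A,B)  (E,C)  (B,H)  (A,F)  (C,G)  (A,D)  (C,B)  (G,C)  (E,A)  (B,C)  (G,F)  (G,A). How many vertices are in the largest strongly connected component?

4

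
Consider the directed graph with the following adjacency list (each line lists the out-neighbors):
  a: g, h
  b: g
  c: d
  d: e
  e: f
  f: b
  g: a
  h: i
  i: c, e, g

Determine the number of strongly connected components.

{a, b, c, d, e, f, g, h, i} are all mutually reachable — one SCC of size 9.
That gives 1 strongly connected component.

1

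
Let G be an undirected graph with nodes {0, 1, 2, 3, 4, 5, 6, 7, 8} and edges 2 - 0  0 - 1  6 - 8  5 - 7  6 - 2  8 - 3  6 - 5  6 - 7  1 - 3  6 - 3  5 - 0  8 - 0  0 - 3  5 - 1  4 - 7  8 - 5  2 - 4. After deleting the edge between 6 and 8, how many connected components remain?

1

6 and 8 are still connected via 6-3-8, so the component count stays at 1.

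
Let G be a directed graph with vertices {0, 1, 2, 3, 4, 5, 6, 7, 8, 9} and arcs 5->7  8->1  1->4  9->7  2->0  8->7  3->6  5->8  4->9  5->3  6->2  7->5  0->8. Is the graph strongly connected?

Yes

From 0 we can reach every vertex (0, 1, 2, 3, 4, 5, 6, 7, 8, 9), and every vertex can reach 0 (0, 1, 2, 3, 4, 5, 6, 7, 8, 9). So the whole graph is one strongly connected component.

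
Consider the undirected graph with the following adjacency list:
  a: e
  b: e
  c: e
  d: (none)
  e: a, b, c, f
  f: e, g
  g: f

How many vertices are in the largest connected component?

6

d is isolated — a component by itself.
Starting from a we can reach a, b, c, e, f, g. That is one component of size 6.
The largest has 6 vertices.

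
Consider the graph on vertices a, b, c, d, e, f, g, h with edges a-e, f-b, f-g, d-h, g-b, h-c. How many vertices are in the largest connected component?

3

Starting from a we can reach a, e. That is one component of size 2.
Starting from c we can reach c, d, h. That is one component of size 3.
Starting from b we can reach b, f, g. That is one component of size 3.
The largest has 3 vertices.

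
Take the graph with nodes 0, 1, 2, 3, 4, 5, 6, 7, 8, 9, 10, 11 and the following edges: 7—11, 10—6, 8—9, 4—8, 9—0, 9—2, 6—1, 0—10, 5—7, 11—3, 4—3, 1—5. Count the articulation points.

Removing 9 increases the component count from 1 to 2, so 9 is a cut vertex.
By contrast removing 0 leaves 1 component; it is not a cut vertex. No other vertex is a cut vertex either.

1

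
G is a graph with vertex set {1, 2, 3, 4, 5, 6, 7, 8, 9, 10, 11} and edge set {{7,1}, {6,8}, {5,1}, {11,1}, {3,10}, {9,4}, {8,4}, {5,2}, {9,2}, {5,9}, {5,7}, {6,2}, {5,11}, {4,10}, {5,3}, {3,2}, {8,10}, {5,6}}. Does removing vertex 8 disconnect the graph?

Deleting 8 leaves 1 component (was 1) (its neighbors 4, 6, 10 remain connected to each other), so 8 is not a cut vertex.

No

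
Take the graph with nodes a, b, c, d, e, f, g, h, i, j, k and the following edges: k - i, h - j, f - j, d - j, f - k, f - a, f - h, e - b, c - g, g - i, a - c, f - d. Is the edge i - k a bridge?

After removing i - k, the path i-g-c-a-f-k still connects them, so the edge is not a bridge.

No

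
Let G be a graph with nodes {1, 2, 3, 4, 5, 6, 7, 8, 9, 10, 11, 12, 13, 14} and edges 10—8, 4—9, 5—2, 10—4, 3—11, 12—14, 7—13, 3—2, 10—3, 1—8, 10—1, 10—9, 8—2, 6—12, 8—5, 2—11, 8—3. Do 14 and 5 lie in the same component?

No

The component containing 14 is {6, 12, 14}, and 5 is not in it.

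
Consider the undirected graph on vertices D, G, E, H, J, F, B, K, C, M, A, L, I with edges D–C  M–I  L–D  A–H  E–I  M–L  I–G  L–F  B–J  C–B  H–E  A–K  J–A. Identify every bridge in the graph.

A-K, F-L, G-I

The edges on the cycle M-L-D-C-B-J-A-H-E-I-M are not bridges since each lies on that cycle.
But removing L–F disconnects L from F; removing K–A disconnects K from A; removing I–G disconnects I from G — these are bridges.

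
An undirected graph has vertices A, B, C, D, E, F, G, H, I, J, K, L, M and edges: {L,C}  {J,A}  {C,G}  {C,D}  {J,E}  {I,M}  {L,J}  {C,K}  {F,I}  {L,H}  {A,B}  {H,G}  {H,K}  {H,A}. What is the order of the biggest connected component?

10

Starting from F we can reach F, I, M. That is one component of size 3.
Starting from A we can reach A, B, C, D, E, G, H, J, K, L. That is one component of size 10.
The largest has 10 vertices.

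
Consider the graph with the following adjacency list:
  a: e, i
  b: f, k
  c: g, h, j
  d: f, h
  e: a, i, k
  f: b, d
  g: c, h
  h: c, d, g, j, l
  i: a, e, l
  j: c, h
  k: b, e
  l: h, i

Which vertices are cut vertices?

h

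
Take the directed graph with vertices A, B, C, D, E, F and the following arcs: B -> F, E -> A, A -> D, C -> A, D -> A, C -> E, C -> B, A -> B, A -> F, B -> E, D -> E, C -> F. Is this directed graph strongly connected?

There is no directed path from B to C, so the graph is not strongly connected.

No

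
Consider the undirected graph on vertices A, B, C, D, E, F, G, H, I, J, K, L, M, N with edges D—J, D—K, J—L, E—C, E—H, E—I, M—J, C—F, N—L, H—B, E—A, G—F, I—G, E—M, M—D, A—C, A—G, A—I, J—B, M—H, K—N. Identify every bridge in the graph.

The edges on the cycle M-D-K-N-L-J-M are not bridges since each lies on that cycle.
Every edge lies on some cycle, so there are no bridges.

none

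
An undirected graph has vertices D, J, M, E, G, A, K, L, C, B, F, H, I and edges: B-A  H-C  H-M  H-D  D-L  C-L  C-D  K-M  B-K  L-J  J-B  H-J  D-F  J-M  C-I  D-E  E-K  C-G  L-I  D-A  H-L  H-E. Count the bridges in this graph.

2

The edges on the cycle H-C-D-E-H are not bridges since each lies on that cycle.
But removing C-G disconnects C from G; removing D-F disconnects D from F — these are bridges.
That makes 2 bridges.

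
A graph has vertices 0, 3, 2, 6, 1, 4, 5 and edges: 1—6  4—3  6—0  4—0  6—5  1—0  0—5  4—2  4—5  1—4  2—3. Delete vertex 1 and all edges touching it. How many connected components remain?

With 1 gone, the remaining components are: {0, 2, 3, 4, 5, 6}.
That is 1 component.

1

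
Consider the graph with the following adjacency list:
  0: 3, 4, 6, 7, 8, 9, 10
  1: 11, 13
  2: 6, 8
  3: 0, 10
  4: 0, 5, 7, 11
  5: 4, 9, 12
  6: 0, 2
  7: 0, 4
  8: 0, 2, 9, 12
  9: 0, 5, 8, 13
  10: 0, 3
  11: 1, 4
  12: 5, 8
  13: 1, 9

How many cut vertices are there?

1

Removing 0 increases the component count from 1 to 2, so 0 is a cut vertex.
By contrast removing 12 leaves 1 component; it is not a cut vertex. No other vertex is a cut vertex either.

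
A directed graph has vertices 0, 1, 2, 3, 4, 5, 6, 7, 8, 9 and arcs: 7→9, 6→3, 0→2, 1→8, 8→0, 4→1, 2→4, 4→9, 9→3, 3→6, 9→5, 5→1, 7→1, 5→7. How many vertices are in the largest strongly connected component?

8

{0, 1, 2, 4, 5, 7, 8, 9} are all mutually reachable — one SCC of size 8.
{3, 6} are all mutually reachable — one SCC of size 2.
The largest has 8 vertices.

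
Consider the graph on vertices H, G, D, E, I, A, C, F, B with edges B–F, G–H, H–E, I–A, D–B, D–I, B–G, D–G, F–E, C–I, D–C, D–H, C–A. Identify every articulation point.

Removing D increases the component count from 1 to 2, so D is a cut vertex.
By contrast removing B leaves 1 component; it is not a cut vertex. No other vertex is a cut vertex either.

D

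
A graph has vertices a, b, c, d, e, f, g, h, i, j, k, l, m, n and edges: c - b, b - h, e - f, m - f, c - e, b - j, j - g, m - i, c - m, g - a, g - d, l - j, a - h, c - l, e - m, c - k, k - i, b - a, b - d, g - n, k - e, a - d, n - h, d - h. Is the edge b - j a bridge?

After removing b - j, the path b-c-l-j still connects them, so the edge is not a bridge.

No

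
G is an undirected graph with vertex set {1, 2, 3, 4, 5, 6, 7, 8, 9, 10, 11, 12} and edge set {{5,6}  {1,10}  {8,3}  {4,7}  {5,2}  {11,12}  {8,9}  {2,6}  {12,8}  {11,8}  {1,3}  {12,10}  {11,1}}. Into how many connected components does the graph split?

3

Starting from 4 we can reach 4, 7. That is one component of size 2.
Starting from 2 we can reach 2, 5, 6. That is one component of size 3.
Starting from 1 we can reach 1, 3, 8, 9, 10, 11, 12. That is one component of size 7.
Total: 3 components.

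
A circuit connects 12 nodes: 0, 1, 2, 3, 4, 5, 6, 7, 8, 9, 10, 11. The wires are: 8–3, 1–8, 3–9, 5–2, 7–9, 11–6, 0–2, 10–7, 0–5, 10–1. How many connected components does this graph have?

4 is isolated — a component by itself.
Starting from 6 we can reach 6, 11. That is one component of size 2.
Starting from 0 we can reach 0, 2, 5. That is one component of size 3.
Starting from 1 we can reach 1, 3, 7, 8, 9, 10. That is one component of size 6.
Total: 4 components.

4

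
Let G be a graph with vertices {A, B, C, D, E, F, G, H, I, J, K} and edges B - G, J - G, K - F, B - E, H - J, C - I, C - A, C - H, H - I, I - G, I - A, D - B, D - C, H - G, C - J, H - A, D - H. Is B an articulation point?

Yes

Deleting B raises the number of components from 2 to 3, so B is a cut vertex.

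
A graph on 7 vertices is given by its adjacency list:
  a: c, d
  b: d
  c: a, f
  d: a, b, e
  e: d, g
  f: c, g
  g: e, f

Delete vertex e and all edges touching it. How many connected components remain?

1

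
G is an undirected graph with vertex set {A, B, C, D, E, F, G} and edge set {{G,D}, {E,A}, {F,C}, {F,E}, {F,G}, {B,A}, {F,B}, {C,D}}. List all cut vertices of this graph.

F

Removing F increases the component count from 1 to 2, so F is a cut vertex.
By contrast removing B leaves 1 component; it is not a cut vertex. No other vertex is a cut vertex either.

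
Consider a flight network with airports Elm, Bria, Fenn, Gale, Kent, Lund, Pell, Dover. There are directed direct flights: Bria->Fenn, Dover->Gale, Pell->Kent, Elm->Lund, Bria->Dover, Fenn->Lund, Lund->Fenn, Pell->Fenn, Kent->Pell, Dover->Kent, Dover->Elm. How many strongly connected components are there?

6

{Kent, Pell} are all mutually reachable — one SCC of size 2.
{Fenn, Lund} are all mutually reachable — one SCC of size 2.
{Bria} is an SCC by itself.
{Dover} is an SCC by itself.
{Gale} is an SCC by itself.
(and 1 more singleton SCC)
That gives 6 strongly connected components.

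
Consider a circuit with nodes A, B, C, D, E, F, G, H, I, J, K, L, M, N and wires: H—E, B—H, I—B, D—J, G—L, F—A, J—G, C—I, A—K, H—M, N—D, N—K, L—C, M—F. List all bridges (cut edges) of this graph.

E-H

The edges on the cycle N-D-J-G-L-C-I-B-H-M-F-A-K-N are not bridges since each lies on that cycle.
But removing H—E disconnects H from E — this is a bridge.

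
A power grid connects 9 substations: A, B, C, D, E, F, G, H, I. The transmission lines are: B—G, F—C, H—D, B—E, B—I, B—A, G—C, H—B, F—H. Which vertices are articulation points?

B, H

Removing B increases the component count from 1 to 4, so B is a cut vertex.
Removing H increases the component count from 1 to 2, so H is a cut vertex.
By contrast removing F leaves 1 component; it is not a cut vertex. No other vertex is a cut vertex either.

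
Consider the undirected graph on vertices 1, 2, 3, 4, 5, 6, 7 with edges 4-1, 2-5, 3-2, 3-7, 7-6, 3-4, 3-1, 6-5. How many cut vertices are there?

1

Removing 3 increases the component count from 1 to 2, so 3 is a cut vertex.
By contrast removing 2 leaves 1 component; it is not a cut vertex. No other vertex is a cut vertex either.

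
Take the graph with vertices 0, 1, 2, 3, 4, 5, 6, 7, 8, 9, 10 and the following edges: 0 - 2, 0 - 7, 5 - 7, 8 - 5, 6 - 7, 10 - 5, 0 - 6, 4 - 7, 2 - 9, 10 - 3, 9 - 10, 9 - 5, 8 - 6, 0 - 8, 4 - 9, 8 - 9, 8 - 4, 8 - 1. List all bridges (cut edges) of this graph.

1-8, 10-3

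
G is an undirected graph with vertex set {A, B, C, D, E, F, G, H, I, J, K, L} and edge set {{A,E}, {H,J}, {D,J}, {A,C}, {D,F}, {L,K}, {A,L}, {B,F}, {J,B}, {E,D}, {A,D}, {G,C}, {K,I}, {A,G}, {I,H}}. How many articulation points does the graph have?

1

Removing A increases the component count from 1 to 2, so A is a cut vertex.
By contrast removing D leaves 1 component; it is not a cut vertex. No other vertex is a cut vertex either.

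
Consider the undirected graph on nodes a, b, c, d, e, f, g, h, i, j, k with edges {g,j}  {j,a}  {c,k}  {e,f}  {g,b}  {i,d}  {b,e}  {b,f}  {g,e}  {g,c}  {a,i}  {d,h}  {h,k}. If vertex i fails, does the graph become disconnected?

Deleting i leaves 1 component (was 1) (its neighbors a, d remain connected to each other), so i is not a cut vertex.

No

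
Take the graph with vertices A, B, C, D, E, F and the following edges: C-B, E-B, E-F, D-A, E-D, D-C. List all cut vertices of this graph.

D, E

Removing D increases the component count from 1 to 2, so D is a cut vertex.
Removing E increases the component count from 1 to 2, so E is a cut vertex.
By contrast removing B leaves 1 component; it is not a cut vertex. No other vertex is a cut vertex either.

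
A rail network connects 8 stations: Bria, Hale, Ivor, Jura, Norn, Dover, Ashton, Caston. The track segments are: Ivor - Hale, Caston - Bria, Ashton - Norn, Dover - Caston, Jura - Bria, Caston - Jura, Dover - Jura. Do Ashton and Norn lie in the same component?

Yes

From Ashton we can reach Norn, Ashton, which includes Norn.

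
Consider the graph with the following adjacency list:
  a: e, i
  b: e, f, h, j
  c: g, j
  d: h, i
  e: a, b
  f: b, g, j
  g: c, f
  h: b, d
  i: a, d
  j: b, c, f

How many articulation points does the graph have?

Removing b increases the component count from 1 to 2, so b is a cut vertex.
By contrast removing c leaves 1 component; it is not a cut vertex. No other vertex is a cut vertex either.

1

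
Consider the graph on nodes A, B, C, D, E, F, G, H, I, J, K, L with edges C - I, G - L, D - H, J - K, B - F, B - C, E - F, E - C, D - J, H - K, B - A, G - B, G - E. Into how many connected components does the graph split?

2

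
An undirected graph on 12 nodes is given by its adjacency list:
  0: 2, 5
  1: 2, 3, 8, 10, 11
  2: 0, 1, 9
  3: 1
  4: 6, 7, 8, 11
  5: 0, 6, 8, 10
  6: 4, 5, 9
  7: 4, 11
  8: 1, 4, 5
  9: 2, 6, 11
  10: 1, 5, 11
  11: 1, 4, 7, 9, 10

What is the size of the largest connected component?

Starting from 0 we can reach 0, 1, 2, 3, 4, 5, 6, 7, 8, 9, 10, 11. That is one component of size 12.
The largest has 12 vertices.

12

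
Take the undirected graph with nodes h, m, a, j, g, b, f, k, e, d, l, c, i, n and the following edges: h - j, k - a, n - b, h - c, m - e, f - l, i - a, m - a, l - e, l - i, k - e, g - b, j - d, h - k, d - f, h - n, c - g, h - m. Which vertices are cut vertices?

Removing h increases the component count from 1 to 2, so h is a cut vertex.
By contrast removing a leaves 1 component; it is not a cut vertex. No other vertex is a cut vertex either.

h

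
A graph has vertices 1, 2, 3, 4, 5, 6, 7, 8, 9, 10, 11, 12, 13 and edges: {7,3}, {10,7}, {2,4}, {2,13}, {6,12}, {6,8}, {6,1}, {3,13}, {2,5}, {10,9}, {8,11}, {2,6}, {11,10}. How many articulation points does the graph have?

3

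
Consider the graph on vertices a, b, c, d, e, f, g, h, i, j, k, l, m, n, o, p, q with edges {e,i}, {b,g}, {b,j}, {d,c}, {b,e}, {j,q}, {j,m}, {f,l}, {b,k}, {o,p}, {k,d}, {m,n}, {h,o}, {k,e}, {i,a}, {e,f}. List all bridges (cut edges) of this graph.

a-i, b-g, b-j, c-d, d-k, e-f, e-i, f-l, h-o, j-m, j-q, m-n, o-p

The edges on the cycle b-k-e-b are not bridges since each lies on that cycle.
But removing a-i disconnects a from i; removing k-d disconnects k from d; removing m-j disconnects m from j; removing c-d disconnects c from d — these are bridges.
In total 13 edges are bridges.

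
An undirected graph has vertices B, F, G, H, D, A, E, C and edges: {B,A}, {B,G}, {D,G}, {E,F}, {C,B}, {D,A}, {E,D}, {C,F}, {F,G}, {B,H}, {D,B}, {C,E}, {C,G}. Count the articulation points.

Removing B increases the component count from 1 to 2, so B is a cut vertex.
By contrast removing C leaves 1 component; it is not a cut vertex. No other vertex is a cut vertex either.

1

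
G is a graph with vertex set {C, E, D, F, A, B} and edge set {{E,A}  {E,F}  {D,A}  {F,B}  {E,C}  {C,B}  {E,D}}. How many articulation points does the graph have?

1

Removing E increases the component count from 1 to 2, so E is a cut vertex.
By contrast removing B leaves 1 component; it is not a cut vertex. No other vertex is a cut vertex either.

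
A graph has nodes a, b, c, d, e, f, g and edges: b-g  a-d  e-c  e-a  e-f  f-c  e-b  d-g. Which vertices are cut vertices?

e

Removing e increases the component count from 1 to 2, so e is a cut vertex.
By contrast removing a leaves 1 component; it is not a cut vertex. No other vertex is a cut vertex either.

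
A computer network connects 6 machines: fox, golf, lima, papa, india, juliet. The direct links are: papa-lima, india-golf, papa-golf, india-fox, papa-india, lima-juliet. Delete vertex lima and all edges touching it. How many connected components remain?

With lima gone, the remaining components are: {juliet}; {fox, golf, papa, india}.
That is 2 components.

2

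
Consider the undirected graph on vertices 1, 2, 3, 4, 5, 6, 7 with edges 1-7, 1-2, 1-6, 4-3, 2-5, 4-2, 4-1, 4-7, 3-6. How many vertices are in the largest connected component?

Starting from 1 we can reach 1, 2, 3, 4, 5, 6, 7. That is one component of size 7.
The largest has 7 vertices.

7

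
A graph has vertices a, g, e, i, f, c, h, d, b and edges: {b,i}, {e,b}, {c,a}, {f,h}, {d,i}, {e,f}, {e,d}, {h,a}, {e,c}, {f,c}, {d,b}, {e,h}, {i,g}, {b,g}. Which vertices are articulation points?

e

Removing e increases the component count from 1 to 2, so e is a cut vertex.
By contrast removing g leaves 1 component; it is not a cut vertex. No other vertex is a cut vertex either.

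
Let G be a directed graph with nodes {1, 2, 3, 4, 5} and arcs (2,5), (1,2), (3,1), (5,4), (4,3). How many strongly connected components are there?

{1, 2, 3, 4, 5} are all mutually reachable — one SCC of size 5.
That gives 1 strongly connected component.

1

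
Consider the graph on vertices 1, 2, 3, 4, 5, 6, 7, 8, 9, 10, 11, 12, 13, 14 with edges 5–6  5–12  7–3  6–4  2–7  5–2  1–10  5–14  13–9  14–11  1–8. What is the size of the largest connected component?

9

Starting from 9 we can reach 9, 13. That is one component of size 2.
Starting from 1 we can reach 1, 8, 10. That is one component of size 3.
Starting from 2 we can reach 2, 3, 4, 5, 6, 7, 11, 12, 14. That is one component of size 9.
The largest has 9 vertices.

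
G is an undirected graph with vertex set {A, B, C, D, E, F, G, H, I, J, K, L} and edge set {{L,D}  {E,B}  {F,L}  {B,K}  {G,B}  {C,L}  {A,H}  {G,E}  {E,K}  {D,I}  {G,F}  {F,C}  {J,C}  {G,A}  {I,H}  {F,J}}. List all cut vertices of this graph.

G

Removing G increases the component count from 1 to 2, so G is a cut vertex.
By contrast removing F leaves 1 component; it is not a cut vertex. No other vertex is a cut vertex either.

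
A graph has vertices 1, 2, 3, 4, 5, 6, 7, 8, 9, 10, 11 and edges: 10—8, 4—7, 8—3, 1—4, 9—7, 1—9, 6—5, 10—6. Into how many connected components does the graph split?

4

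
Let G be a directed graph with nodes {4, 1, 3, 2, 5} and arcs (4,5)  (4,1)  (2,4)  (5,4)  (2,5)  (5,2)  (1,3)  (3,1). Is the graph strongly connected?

No

There is no directed path from 1 to 5, so the graph is not strongly connected.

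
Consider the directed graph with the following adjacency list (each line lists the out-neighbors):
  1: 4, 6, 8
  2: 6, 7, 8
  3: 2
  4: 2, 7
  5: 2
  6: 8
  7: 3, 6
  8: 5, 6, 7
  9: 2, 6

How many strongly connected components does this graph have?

{2, 3, 5, 6, 7, 8} are all mutually reachable — one SCC of size 6.
{9} is an SCC by itself.
{4} is an SCC by itself.
{1} is an SCC by itself.
That gives 4 strongly connected components.

4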